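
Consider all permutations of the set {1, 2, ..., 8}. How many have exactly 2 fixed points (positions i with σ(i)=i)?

Pick the 2 fixed positions: C(8,2) = 28 ways.
The remaining 6 must be deranged: !6 = 265.
Total: 28 × 265 = 7420.

7420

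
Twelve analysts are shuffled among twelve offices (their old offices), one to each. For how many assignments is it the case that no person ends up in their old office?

176214841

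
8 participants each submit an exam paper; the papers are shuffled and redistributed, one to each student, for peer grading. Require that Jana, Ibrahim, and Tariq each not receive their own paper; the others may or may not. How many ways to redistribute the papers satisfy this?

Let A_j be the event that the j-th constrained one is fixed. By inclusion-exclusion over the 3 events:
Σ_{j=0}^{3} (-1)^j C(3,j)(8-j)!
= C(3,0)·8! - C(3,1)·7! + C(3,2)·6! - C(3,3)·5!
= 40320 - 15120 + 2160 - 120
= 27240

27240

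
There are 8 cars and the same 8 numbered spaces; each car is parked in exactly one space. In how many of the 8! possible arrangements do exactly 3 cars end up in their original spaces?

2464

Choose which 3 of the 8 are fixed: C(8,3) = 56.
The remaining 5 must be deranged: !5 = 44.
Total: 56 × 44 = 2464.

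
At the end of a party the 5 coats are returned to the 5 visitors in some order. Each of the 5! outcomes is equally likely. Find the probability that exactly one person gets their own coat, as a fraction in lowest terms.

Favorable outcomes: C(5,1)·!4 = 5·9 = 45.
Total outcomes: 5! = 120.
Probability = 45/120 = 3/8.

3/8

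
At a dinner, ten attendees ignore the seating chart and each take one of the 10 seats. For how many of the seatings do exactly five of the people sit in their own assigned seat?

11088

Pick the 5 fixed positions: C(10,5) = 252 ways.
The remaining 5 must be deranged: !5 = 44.
Total: 252 × 44 = 11088.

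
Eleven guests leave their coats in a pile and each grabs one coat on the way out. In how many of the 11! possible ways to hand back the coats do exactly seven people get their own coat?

2970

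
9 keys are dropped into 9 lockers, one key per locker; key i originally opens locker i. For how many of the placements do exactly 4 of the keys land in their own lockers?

Pick the 4 fixed positions: C(9,4) = 126 ways.
The remaining 5 must be deranged: !5 = 44.
Total: 126 × 44 = 5544.

5544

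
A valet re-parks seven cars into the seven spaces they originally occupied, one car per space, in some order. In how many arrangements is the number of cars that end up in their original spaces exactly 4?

70

Pick the 4 fixed positions: C(7,4) = 35 ways.
The other 3 form a derangement: !3 = 2.
Total: 35 × 2 = 70.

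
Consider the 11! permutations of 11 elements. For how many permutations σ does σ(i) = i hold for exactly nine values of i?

55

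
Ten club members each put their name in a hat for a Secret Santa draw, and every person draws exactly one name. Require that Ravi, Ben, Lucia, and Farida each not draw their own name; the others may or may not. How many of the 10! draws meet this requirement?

2399760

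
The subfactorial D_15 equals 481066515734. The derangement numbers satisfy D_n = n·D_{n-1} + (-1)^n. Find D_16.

7697064251745

D_16 = 16·481066515734 + 1 = 7697064251745.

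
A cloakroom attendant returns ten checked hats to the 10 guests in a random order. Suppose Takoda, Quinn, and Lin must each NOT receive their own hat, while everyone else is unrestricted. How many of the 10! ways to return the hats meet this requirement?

Inclusion-exclusion on the 3 forbidden self-matches:
Σ_{j=0}^{3} (-1)^j C(3,j)(10-j)!
= C(3,0)·10! - C(3,1)·9! + C(3,2)·8! - C(3,3)·7!
= 3628800 - 1088640 + 120960 - 5040
= 2656080

2656080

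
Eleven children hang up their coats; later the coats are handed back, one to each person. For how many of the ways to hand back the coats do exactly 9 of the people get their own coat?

55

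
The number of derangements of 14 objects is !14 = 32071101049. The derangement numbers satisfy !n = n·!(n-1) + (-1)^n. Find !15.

481066515734

!15 = 15·32071101049 - 1 = 481066515734.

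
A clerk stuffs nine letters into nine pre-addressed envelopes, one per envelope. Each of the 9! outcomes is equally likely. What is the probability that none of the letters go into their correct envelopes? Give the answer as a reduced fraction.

Favorable outcomes: !9 = 133496.
Total outcomes: 9! = 362880.
Probability = 133496/362880 = 16687/45360.

16687/45360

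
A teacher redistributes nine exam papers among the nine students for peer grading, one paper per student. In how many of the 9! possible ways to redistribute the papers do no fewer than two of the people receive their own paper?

95887

# with exactly i fixed is C(9,i)·!(9-i); sum over i=2..9:
  i=2: C(9,2)·!7 = 36·1854 = 66744
  i=3: C(9,3)·!6 = 84·265 = 22260
  i=4: C(9,4)·!5 = 126·44 = 5544
  i=5: C(9,5)·!4 = 126·9 = 1134
  i=6: C(9,6)·!3 = 84·2 = 168
  i=7: C(9,7)·!2 = 36·1 = 36
  i=8: C(9,8)·!1 = 9·0 = 0
  i=9: C(9,9)·!0 = 1·1 = 1
Total = 95887.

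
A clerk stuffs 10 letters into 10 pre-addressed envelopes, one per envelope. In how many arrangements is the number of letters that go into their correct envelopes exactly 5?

Pick the 5 fixed positions: C(10,5) = 252 ways.
The remaining 5 must be deranged: !5 = 44.
Total: 252 × 44 = 11088.

11088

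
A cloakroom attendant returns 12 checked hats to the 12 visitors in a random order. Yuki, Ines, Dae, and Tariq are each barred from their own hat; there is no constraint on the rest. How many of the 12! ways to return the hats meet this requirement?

339696000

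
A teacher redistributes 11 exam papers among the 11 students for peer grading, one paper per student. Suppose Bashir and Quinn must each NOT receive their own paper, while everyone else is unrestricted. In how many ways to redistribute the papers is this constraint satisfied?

Inclusion-exclusion on the 2 forbidden self-matches:
Σ_{j=0}^{2} (-1)^j C(2,j)(11-j)!
= C(2,0)·11! - C(2,1)·10! + C(2,2)·9!
= 39916800 - 7257600 + 362880
= 33022080

33022080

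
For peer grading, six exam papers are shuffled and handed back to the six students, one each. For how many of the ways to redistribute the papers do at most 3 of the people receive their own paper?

704

Sum C(6,i)·!(6-i) for i = 0..3:
  i=0: C(6,0)·!6 = 1·265 = 265
  i=1: C(6,1)·!5 = 6·44 = 264
  i=2: C(6,2)·!4 = 15·9 = 135
  i=3: C(6,3)·!3 = 20·2 = 40
Total = 704.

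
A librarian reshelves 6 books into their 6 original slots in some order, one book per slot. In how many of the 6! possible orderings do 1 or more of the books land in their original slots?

# with exactly i fixed is C(6,i)·!(6-i); sum over i=1..6:
  i=1: C(6,1)·!5 = 6·44 = 264
  i=2: C(6,2)·!4 = 15·9 = 135
  i=3: C(6,3)·!3 = 20·2 = 40
  i=4: C(6,4)·!2 = 15·1 = 15
  i=5: C(6,5)·!1 = 6·0 = 0
  i=6: C(6,6)·!0 = 1·1 = 1
Total = 455.

455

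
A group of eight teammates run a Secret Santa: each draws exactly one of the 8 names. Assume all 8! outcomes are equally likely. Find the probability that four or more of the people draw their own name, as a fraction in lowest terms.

257/13440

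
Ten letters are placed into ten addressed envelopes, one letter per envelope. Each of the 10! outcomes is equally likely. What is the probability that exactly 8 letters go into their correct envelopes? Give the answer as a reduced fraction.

1/80640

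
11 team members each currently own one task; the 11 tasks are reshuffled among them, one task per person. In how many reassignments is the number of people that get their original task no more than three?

39158866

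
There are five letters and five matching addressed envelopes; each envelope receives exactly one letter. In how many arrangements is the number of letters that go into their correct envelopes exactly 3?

Pick the 3 fixed positions: C(5,3) = 10 ways.
The remaining 2 must be deranged: !2 = 1.
Total: 10 × 1 = 10.

10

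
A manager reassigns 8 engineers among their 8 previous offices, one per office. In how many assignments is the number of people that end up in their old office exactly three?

Choose which 3 of the 8 are fixed: C(8,3) = 56.
The other 5 form a derangement: !5 = 44.
Total: 56 × 44 = 2464.

2464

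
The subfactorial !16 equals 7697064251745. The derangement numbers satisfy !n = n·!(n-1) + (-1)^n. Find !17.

130850092279664

!17 = 17·7697064251745 - 1 = 130850092279664.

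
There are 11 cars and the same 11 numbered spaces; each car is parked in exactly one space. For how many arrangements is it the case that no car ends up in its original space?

14684570

Recurrence: !11 = 10·(!10 + !9).
!11 = 10·(1334961 + 133496) = 10·1468457 = 14684570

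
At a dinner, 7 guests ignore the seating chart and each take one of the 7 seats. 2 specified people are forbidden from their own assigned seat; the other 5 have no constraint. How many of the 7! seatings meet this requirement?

3720

Let A_j be the event that the j-th constrained one is fixed. By inclusion-exclusion over the 2 events:
Σ_{j=0}^{2} (-1)^j C(2,j)(7-j)!
= C(2,0)·7! - C(2,1)·6! + C(2,2)·5!
= 5040 - 1440 + 120
= 3720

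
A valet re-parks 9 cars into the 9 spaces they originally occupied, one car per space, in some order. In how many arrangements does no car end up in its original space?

133496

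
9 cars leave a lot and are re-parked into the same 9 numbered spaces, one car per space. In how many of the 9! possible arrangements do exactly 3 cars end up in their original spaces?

Pick the 3 fixed positions: C(9,3) = 84 ways.
The remaining 6 must be deranged: !6 = 265.
Total: 84 × 265 = 22260.

22260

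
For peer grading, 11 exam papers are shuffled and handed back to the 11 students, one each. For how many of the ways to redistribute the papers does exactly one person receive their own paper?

Pick the single fixed position: C(11,1) = 11 ways.
The other 10 form a derangement: !10 = 1334961.
Total: 11 × 1334961 = 14684571.

14684571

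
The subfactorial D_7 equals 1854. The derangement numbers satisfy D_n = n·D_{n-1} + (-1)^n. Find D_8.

14833

D_8 = 8·1854 + 1 = 14833.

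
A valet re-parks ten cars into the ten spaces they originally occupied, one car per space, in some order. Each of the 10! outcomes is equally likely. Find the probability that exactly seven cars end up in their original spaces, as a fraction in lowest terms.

Favorable outcomes: C(10,7)·!3 = 120·2 = 240.
Total outcomes: 10! = 3628800.
Probability = 240/3628800 = 1/15120.

1/15120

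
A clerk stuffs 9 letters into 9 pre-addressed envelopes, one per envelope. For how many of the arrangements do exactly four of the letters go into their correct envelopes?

5544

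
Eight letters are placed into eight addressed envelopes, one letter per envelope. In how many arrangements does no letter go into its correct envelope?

By inclusion-exclusion, !8 = Σ (-1)^k · 8!/k! for k=0..8
= 8! - 8!/1! + 8!/2! - 8!/3! + 8!/4! - 8!/5! + 8!/6! - 8!/7! + 8!/8!
= 40320 - 40320 + 20160 - 6720 + 1680 - 336 + 56 - 8 + 1
= 14833

14833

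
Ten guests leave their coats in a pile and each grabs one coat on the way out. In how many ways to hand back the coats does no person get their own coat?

Use !n = n·!(n-1) + (-1)^n.
!10 = 10·133496 + 1 = 1334961

1334961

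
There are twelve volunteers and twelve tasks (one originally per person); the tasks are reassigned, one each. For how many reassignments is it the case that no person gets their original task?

176214841

The subfactorial !12 = [12!/e] (nearest integer).
12! = 479001600, and 479001600/e ≈ 176214840.93, so !12 = 176214841.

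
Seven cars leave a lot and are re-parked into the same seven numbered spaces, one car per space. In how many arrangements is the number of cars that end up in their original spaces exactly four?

Pick the 4 fixed positions: C(7,4) = 35 ways.
The remaining 3 must be deranged: !3 = 2.
Total: 35 × 2 = 70.

70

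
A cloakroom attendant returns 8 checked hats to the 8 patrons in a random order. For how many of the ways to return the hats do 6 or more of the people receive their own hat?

# with exactly i fixed is C(8,i)·!(8-i); sum over i=6..8:
  i=6: C(8,6)·!2 = 28·1 = 28
  i=7: C(8,7)·!1 = 8·0 = 0
  i=8: C(8,8)·!0 = 1·1 = 1
Total = 29.

29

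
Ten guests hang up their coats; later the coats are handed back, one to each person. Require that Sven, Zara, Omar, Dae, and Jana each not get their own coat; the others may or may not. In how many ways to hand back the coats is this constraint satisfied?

Let A_j be the event that the j-th constrained one is fixed. By inclusion-exclusion over the 5 events:
Σ_{j=0}^{5} (-1)^j C(5,j)(10-j)!
= C(5,0)·10! - C(5,1)·9! + C(5,2)·8! - C(5,3)·7! + C(5,4)·6! - C(5,5)·5!
= 3628800 - 1814400 + 403200 - 50400 + 3600 - 120
= 2170680

2170680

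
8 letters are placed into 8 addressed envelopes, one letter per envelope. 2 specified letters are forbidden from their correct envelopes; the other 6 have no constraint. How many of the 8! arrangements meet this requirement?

30960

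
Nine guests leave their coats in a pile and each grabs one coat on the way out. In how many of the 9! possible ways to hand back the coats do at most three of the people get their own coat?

355997

Sum C(9,i)·!(9-i) for i = 0..3:
  i=0: C(9,0)·!9 = 1·133496 = 133496
  i=1: C(9,1)·!8 = 9·14833 = 133497
  i=2: C(9,2)·!7 = 36·1854 = 66744
  i=3: C(9,3)·!6 = 84·265 = 22260
Total = 355997.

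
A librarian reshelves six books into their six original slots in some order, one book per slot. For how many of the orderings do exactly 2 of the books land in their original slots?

135

Choose which 2 of the 6 are fixed: C(6,2) = 15.
The remaining 4 must be deranged: !4 = 9.
Total: 15 × 9 = 135.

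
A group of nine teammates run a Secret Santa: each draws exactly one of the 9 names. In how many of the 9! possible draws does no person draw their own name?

133496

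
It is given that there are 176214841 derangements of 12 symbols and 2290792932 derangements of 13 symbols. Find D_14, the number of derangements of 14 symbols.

32071101049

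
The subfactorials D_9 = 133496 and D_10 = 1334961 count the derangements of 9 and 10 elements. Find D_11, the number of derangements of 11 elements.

D_11 = (11-1)·(D_10 + D_9) = 10·(1334961 + 133496) = 10·1468457 = 14684570.

14684570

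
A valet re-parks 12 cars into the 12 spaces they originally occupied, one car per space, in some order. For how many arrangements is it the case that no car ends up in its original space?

By inclusion-exclusion, !12 = Σ (-1)^k · 12!/k! for k=0..12
= 12! - 12!/1! + 12!/2! - 12!/3! + 12!/4! - 12!/5! + 12!/6! - 12!/7! + 12!/8! - 12!/9! + 12!/10! - 12!/11! + 12!/12!
= 479001600 - 479001600 + 239500800 - 79833600 + 19958400 - 3991680 + 665280 - 95040 + 11880 - 1320 + 132 - 12 + 1
= 176214841

176214841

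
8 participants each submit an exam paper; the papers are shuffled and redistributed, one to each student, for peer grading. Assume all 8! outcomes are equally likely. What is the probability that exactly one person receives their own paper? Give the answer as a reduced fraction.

103/280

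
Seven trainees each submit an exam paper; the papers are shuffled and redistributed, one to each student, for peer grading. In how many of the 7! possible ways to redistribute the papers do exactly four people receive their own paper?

70

Pick the 4 fixed positions: C(7,4) = 35 ways.
The other 3 form a derangement: !3 = 2.
Total: 35 × 2 = 70.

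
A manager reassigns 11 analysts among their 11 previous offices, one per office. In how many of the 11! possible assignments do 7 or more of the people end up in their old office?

# with exactly i fixed is C(11,i)·!(11-i); sum over i=7..11:
  i=7: C(11,7)·!4 = 330·9 = 2970
  i=8: C(11,8)·!3 = 165·2 = 330
  i=9: C(11,9)·!2 = 55·1 = 55
  i=10: C(11,10)·!1 = 11·0 = 0
  i=11: C(11,11)·!0 = 1·1 = 1
Total = 3356.

3356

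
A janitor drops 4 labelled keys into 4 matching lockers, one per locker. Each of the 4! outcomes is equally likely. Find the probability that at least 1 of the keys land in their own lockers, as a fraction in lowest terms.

5/8

Favorable outcomes: Σ_{i≥1} C(4,i)·!(4-i) = 4·2 + 6·1 + 4·0 + 1·1 = 15.
Total outcomes: 4! = 24.
Probability = 15/24 = 5/8.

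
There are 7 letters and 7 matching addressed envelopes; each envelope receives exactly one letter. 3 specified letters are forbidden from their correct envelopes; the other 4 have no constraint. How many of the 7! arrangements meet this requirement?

3216

Inclusion-exclusion on the 3 forbidden self-matches:
Σ_{j=0}^{3} (-1)^j C(3,j)(7-j)!
= C(3,0)·7! - C(3,1)·6! + C(3,2)·5! - C(3,3)·4!
= 5040 - 2160 + 360 - 24
= 3216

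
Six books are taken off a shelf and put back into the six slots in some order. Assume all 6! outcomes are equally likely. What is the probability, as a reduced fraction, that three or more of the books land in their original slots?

Favorable outcomes: Σ_{i≥3} C(6,i)·!(6-i) = 20·2 + 15·1 + 6·0 + 1·1 = 56.
Total outcomes: 6! = 720.
Probability = 56/720 = 7/90.

7/90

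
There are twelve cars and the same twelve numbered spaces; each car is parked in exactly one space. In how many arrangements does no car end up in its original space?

Use !n = n·!(n-1) + (-1)^n.
!12 = 12·14684570 + 1 = 176214841

176214841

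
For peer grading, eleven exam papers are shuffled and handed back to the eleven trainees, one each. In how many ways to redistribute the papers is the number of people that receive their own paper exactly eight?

Pick the 8 fixed positions: C(11,8) = 165 ways.
The remaining 3 must be deranged: !3 = 2.
Total: 165 × 2 = 330.

330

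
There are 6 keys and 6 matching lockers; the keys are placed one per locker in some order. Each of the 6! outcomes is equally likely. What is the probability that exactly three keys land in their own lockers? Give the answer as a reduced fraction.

1/18

Favorable outcomes: C(6,3)·!3 = 20·2 = 40.
Total outcomes: 6! = 720.
Probability = 40/720 = 1/18.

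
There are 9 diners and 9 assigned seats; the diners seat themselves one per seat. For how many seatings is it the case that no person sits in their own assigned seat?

133496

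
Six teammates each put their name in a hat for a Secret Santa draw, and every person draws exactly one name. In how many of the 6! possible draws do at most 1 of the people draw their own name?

529

Sum C(6,i)·!(6-i) for i = 0..1:
  i=0: C(6,0)·!6 = 1·265 = 265
  i=1: C(6,1)·!5 = 6·44 = 264
Total = 529.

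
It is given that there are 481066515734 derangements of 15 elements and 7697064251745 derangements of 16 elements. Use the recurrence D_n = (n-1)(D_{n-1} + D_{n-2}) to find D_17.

D_17 = (17-1)·(D_16 + D_15) = 16·(7697064251745 + 481066515734) = 16·8178130767479 = 130850092279664.

130850092279664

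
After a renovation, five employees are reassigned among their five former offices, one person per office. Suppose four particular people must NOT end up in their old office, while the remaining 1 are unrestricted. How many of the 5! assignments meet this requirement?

Let A_j be the event that the j-th constrained one is fixed. By inclusion-exclusion over the 4 events:
Σ_{j=0}^{4} (-1)^j C(4,j)(5-j)!
= C(4,0)·5! - C(4,1)·4! + C(4,2)·3! - C(4,3)·2! + C(4,4)·1!
= 120 - 96 + 36 - 8 + 1
= 53

53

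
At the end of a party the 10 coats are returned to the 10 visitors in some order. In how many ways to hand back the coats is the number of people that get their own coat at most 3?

3559886

# with exactly i fixed is C(10,i)·!(10-i); sum over i=0..3:
  i=0: C(10,0)·!10 = 1·1334961 = 1334961
  i=1: C(10,1)·!9 = 10·133496 = 1334960
  i=2: C(10,2)·!8 = 45·14833 = 667485
  i=3: C(10,3)·!7 = 120·1854 = 222480
Total = 3559886.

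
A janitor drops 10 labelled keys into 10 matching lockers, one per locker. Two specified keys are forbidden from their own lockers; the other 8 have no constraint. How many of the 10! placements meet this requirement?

Let A_j be the event that the j-th constrained one is fixed. By inclusion-exclusion over the 2 events:
Σ_{j=0}^{2} (-1)^j C(2,j)(10-j)!
= C(2,0)·10! - C(2,1)·9! + C(2,2)·8!
= 3628800 - 725760 + 40320
= 2943360

2943360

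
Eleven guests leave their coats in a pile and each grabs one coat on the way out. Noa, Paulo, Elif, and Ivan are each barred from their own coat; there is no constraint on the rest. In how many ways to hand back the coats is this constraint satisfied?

27422640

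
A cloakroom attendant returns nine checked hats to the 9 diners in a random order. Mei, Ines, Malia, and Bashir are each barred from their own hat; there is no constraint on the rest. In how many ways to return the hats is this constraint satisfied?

Let A_j be the event that the j-th constrained one is fixed. By inclusion-exclusion over the 4 events:
Σ_{j=0}^{4} (-1)^j C(4,j)(9-j)!
= C(4,0)·9! - C(4,1)·8! + C(4,2)·7! - C(4,3)·6! + C(4,4)·5!
= 362880 - 161280 + 30240 - 2880 + 120
= 229080

229080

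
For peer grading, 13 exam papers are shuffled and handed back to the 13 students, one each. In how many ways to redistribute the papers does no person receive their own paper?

2290792932

The number of derangements of 13 is !13 = Σ_{k=0}^{13} (-1)^k·13!/k!
= 13! - 13!/1! + 13!/2! - 13!/3! + 13!/4! - 13!/5! + 13!/6! - 13!/7! + 13!/8! - 13!/9! + 13!/10! - 13!/11! + 13!/12! - 13!/13!
= 6227020800 - 6227020800 + 3113510400 - 1037836800 + 259459200 - 51891840 + 8648640 - 1235520 + 154440 - 17160 + 1716 - 156 + 13 - 1
= 2290792932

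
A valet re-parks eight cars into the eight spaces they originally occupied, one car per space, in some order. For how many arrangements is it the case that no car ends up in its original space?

!8 is the nearest integer to 8!/e.
8! = 40320, and 40320/e ≈ 14832.90, so !8 = 14833.

14833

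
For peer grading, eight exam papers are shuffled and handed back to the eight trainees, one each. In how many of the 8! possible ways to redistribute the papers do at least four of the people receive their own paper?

771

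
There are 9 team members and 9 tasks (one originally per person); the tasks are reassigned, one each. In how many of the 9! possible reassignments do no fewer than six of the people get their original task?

# with exactly i fixed is C(9,i)·!(9-i); sum over i=6..9:
  i=6: C(9,6)·!3 = 84·2 = 168
  i=7: C(9,7)·!2 = 36·1 = 36
  i=8: C(9,8)·!1 = 9·0 = 0
  i=9: C(9,9)·!0 = 1·1 = 1
Total = 205.

205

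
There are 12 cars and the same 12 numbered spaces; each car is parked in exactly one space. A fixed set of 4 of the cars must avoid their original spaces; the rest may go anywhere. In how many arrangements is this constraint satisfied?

Let A_j be the event that the j-th constrained one is fixed. By inclusion-exclusion over the 4 events:
Σ_{j=0}^{4} (-1)^j C(4,j)(12-j)!
= C(4,0)·12! - C(4,1)·11! + C(4,2)·10! - C(4,3)·9! + C(4,4)·8!
= 479001600 - 159667200 + 21772800 - 1451520 + 40320
= 339696000

339696000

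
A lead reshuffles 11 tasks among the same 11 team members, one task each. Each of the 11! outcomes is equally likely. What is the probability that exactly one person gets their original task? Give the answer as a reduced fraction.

Favorable outcomes: C(11,1)·!10 = 11·1334961 = 14684571.
Total outcomes: 11! = 39916800.
Probability = 14684571/39916800 = 16481/44800.

16481/44800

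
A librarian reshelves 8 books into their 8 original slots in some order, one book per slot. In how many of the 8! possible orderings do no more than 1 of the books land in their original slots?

29665

# with exactly i fixed is C(8,i)·!(8-i); sum over i=0..1:
  i=0: C(8,0)·!8 = 1·14833 = 14833
  i=1: C(8,1)·!7 = 8·1854 = 14832
Total = 29665.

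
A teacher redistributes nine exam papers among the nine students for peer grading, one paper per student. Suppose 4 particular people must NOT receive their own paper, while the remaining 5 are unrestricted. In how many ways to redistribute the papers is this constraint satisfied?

229080

Let A_j be the event that the j-th constrained one is fixed. By inclusion-exclusion over the 4 events:
Σ_{j=0}^{4} (-1)^j C(4,j)(9-j)!
= C(4,0)·9! - C(4,1)·8! + C(4,2)·7! - C(4,3)·6! + C(4,4)·5!
= 362880 - 161280 + 30240 - 2880 + 120
= 229080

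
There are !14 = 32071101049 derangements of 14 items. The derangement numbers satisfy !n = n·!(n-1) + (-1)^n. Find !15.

481066515734

!15 = 15·32071101049 - 1 = 481066515734.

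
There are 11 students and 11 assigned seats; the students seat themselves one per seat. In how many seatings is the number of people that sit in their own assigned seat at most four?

39770686

# with exactly i fixed is C(11,i)·!(11-i); sum over i=0..4:
  i=0: C(11,0)·!11 = 1·14684570 = 14684570
  i=1: C(11,1)·!10 = 11·1334961 = 14684571
  i=2: C(11,2)·!9 = 55·133496 = 7342280
  i=3: C(11,3)·!8 = 165·14833 = 2447445
  i=4: C(11,4)·!7 = 330·1854 = 611820
Total = 39770686.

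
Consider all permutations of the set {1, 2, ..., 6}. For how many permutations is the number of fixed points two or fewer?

664

Sum C(6,i)·!(6-i) for i = 0..2:
  i=0: C(6,0)·!6 = 1·265 = 265
  i=1: C(6,1)·!5 = 6·44 = 264
  i=2: C(6,2)·!4 = 15·9 = 135
Total = 664.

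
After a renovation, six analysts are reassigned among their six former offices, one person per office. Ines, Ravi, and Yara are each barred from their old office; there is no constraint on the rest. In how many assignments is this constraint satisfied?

Let A_j be the event that the j-th constrained one is fixed. By inclusion-exclusion over the 3 events:
Σ_{j=0}^{3} (-1)^j C(3,j)(6-j)!
= C(3,0)·6! - C(3,1)·5! + C(3,2)·4! - C(3,3)·3!
= 720 - 360 + 72 - 6
= 426

426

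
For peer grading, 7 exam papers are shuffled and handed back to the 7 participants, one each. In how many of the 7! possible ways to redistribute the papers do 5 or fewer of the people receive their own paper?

5039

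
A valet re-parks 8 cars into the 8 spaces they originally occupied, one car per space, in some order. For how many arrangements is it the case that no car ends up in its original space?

14833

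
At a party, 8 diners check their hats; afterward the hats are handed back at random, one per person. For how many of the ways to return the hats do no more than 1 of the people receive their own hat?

29665

# with exactly i fixed is C(8,i)·!(8-i); sum over i=0..1:
  i=0: C(8,0)·!8 = 1·14833 = 14833
  i=1: C(8,1)·!7 = 8·1854 = 14832
Total = 29665.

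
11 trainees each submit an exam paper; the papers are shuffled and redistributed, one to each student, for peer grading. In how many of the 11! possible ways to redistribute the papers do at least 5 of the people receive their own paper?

Sum C(11,i)·!(11-i) for i = 5..11:
  i=5: C(11,5)·!6 = 462·265 = 122430
  i=6: C(11,6)·!5 = 462·44 = 20328
  i=7: C(11,7)·!4 = 330·9 = 2970
  i=8: C(11,8)·!3 = 165·2 = 330
  i=9: C(11,9)·!2 = 55·1 = 55
  i=10: C(11,10)·!1 = 11·0 = 0
  i=11: C(11,11)·!0 = 1·1 = 1
Total = 146114.

146114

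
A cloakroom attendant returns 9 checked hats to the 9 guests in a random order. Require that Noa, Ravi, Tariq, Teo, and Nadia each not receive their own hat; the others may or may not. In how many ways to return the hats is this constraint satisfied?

205056

Inclusion-exclusion on the 5 forbidden self-matches:
Σ_{j=0}^{5} (-1)^j C(5,j)(9-j)!
= C(5,0)·9! - C(5,1)·8! + C(5,2)·7! - C(5,3)·6! + C(5,4)·5! - C(5,5)·4!
= 362880 - 201600 + 50400 - 7200 + 600 - 24
= 205056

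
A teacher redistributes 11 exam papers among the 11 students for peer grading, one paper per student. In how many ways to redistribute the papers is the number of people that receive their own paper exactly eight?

Choose which 8 of the 11 are fixed: C(11,8) = 165.
The other 3 form a derangement: !3 = 2.
Total: 165 × 2 = 330.

330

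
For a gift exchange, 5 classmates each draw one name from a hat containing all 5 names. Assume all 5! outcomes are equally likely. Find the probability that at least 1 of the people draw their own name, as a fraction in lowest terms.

Favorable outcomes: Σ_{i≥1} C(5,i)·!(5-i) = 5·9 + 10·2 + 10·1 + 5·0 + 1·1 = 76.
Total outcomes: 5! = 120.
Probability = 76/120 = 19/30.

19/30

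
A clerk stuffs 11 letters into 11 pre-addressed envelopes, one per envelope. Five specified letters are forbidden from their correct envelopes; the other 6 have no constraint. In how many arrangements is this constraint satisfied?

25022880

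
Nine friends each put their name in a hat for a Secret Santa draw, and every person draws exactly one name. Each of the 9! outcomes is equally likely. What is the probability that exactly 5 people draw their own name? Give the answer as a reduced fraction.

Favorable outcomes: C(9,5)·!4 = 126·9 = 1134.
Total outcomes: 9! = 362880.
Probability = 1134/362880 = 1/320.

1/320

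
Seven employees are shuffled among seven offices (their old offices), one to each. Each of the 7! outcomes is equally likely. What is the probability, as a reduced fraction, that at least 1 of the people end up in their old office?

Favorable outcomes: Σ_{i≥1} C(7,i)·!(7-i) = 7·265 + 21·44 + 35·9 + 35·2 + 21·1 + 7·0 + 1·1 = 3186.
Total outcomes: 7! = 5040.
Probability = 3186/5040 = 177/280.

177/280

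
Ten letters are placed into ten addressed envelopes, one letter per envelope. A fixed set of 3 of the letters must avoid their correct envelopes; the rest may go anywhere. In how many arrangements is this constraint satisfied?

2656080

Let A_j be the event that the j-th constrained one is fixed. By inclusion-exclusion over the 3 events:
Σ_{j=0}^{3} (-1)^j C(3,j)(10-j)!
= C(3,0)·10! - C(3,1)·9! + C(3,2)·8! - C(3,3)·7!
= 3628800 - 1088640 + 120960 - 5040
= 2656080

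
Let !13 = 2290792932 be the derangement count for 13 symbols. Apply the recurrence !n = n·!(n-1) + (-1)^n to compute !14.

!14 = 14·2290792932 + 1 = 32071101049.

32071101049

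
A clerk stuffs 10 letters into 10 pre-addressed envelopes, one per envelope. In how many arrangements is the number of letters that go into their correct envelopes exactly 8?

Pick the 8 fixed positions: C(10,8) = 45 ways.
The other 2 form a derangement: !2 = 1.
Total: 45 × 1 = 45.

45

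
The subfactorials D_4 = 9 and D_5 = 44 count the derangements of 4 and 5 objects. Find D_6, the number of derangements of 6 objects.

265

D_6 = (6-1)·(D_5 + D_4) = 5·(44 + 9) = 5·53 = 265.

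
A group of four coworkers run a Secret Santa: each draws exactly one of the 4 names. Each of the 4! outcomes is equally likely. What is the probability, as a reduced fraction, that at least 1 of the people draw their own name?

Favorable outcomes: Σ_{i≥1} C(4,i)·!(4-i) = 4·2 + 6·1 + 4·0 + 1·1 = 15.
Total outcomes: 4! = 24.
Probability = 15/24 = 5/8.

5/8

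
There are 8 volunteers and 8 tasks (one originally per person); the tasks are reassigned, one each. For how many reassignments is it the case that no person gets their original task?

14833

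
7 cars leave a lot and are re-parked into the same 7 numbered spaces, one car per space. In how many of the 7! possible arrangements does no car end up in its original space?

1854

Recurrence: !7 = 7·!6 + (-1)^7.
!7 = 7·265 - 1 = 1854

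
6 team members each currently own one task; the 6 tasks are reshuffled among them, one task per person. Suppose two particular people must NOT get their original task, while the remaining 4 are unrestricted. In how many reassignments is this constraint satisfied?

Inclusion-exclusion on the 2 forbidden self-matches:
Σ_{j=0}^{2} (-1)^j C(2,j)(6-j)!
= C(2,0)·6! - C(2,1)·5! + C(2,2)·4!
= 720 - 240 + 24
= 504

504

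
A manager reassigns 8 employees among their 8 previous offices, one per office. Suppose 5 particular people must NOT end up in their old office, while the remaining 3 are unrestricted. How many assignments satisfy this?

Let A_j be the event that the j-th constrained one is fixed. By inclusion-exclusion over the 5 events:
Σ_{j=0}^{5} (-1)^j C(5,j)(8-j)!
= C(5,0)·8! - C(5,1)·7! + C(5,2)·6! - C(5,3)·5! + C(5,4)·4! - C(5,5)·3!
= 40320 - 25200 + 7200 - 1200 + 120 - 6
= 21234

21234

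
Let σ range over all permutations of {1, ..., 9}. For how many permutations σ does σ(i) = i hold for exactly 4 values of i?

Pick the 4 fixed positions: C(9,4) = 126 ways.
The remaining 5 must be deranged: !5 = 44.
Total: 126 × 44 = 5544.

5544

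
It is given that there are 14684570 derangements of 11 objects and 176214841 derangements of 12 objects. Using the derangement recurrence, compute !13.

2290792932

!13 = (13-1)·(!12 + !11) = 12·(176214841 + 14684570) = 12·190899411 = 2290792932.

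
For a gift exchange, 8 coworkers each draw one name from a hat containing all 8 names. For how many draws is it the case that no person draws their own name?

14833

!8 is the nearest integer to 8!/e.
8! = 40320, and 40320/e ≈ 14832.90, so !8 = 14833.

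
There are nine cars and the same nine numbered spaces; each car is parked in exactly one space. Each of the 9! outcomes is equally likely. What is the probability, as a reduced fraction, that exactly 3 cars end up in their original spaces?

53/864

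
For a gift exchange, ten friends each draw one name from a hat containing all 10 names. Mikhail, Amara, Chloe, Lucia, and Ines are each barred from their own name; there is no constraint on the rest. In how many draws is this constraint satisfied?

Inclusion-exclusion on the 5 forbidden self-matches:
Σ_{j=0}^{5} (-1)^j C(5,j)(10-j)!
= C(5,0)·10! - C(5,1)·9! + C(5,2)·8! - C(5,3)·7! + C(5,4)·6! - C(5,5)·5!
= 3628800 - 1814400 + 403200 - 50400 + 3600 - 120
= 2170680

2170680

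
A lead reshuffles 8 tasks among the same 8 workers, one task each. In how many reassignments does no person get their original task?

Use !n = n·!(n-1) + (-1)^n.
!8 = 8·1854 + 1 = 14833

14833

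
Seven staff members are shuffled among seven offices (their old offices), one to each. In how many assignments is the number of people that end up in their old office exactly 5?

21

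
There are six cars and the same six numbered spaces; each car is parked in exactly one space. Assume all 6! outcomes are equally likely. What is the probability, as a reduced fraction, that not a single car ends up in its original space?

53/144

Favorable outcomes: !6 = 265.
Total outcomes: 6! = 720.
Probability = 265/720 = 53/144.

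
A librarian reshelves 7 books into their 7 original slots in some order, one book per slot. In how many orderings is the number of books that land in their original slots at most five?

5039

# with exactly i fixed is C(7,i)·!(7-i); sum over i=0..5:
  i=0: C(7,0)·!7 = 1·1854 = 1854
  i=1: C(7,1)·!6 = 7·265 = 1855
  i=2: C(7,2)·!5 = 21·44 = 924
  i=3: C(7,3)·!4 = 35·9 = 315
  i=4: C(7,4)·!3 = 35·2 = 70
  i=5: C(7,5)·!2 = 21·1 = 21
Total = 5039.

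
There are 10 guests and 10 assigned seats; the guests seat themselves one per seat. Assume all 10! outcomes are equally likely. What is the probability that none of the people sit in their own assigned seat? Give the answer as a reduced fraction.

16481/44800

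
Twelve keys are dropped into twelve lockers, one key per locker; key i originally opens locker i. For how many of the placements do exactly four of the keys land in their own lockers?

Pick the 4 fixed positions: C(12,4) = 495 ways.
The remaining 8 must be deranged: !8 = 14833.
Total: 495 × 14833 = 7342335.

7342335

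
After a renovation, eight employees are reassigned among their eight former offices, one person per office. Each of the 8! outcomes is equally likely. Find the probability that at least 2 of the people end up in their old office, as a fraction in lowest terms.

2131/8064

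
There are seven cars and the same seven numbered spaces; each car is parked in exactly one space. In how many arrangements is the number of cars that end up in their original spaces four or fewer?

5018

# with exactly i fixed is C(7,i)·!(7-i); sum over i=0..4:
  i=0: C(7,0)·!7 = 1·1854 = 1854
  i=1: C(7,1)·!6 = 7·265 = 1855
  i=2: C(7,2)·!5 = 21·44 = 924
  i=3: C(7,3)·!4 = 35·9 = 315
  i=4: C(7,4)·!3 = 35·2 = 70
Total = 5018.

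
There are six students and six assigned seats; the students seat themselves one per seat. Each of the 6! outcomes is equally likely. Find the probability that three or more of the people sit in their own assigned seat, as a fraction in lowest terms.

Favorable outcomes: Σ_{i≥3} C(6,i)·!(6-i) = 20·2 + 15·1 + 6·0 + 1·1 = 56.
Total outcomes: 6! = 720.
Probability = 56/720 = 7/90.

7/90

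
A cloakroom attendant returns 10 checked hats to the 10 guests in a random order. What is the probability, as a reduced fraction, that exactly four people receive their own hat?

Favorable outcomes: C(10,4)·!6 = 210·265 = 55650.
Total outcomes: 10! = 3628800.
Probability = 55650/3628800 = 53/3456.

53/3456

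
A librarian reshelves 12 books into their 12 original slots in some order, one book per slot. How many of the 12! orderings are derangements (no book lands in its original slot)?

Use !n = n·!(n-1) + (-1)^n.
!12 = 12·14684570 + 1 = 176214841

176214841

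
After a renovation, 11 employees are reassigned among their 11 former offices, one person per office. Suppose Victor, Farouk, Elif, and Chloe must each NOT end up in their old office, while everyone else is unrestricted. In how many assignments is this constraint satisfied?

Let A_j be the event that the j-th constrained one is fixed. By inclusion-exclusion over the 4 events:
Σ_{j=0}^{4} (-1)^j C(4,j)(11-j)!
= C(4,0)·11! - C(4,1)·10! + C(4,2)·9! - C(4,3)·8! + C(4,4)·7!
= 39916800 - 14515200 + 2177280 - 161280 + 5040
= 27422640

27422640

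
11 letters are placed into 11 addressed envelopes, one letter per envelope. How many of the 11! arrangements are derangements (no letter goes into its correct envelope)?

Recurrence: !11 = 11·!10 + (-1)^11.
!11 = 11·1334961 - 1 = 14684570

14684570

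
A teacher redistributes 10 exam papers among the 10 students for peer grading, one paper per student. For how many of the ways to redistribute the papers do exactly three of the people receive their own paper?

222480

Pick the 3 fixed positions: C(10,3) = 120 ways.
The remaining 7 must be deranged: !7 = 1854.
Total: 120 × 1854 = 222480.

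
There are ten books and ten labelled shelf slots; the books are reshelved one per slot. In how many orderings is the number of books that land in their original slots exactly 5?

Pick the 5 fixed positions: C(10,5) = 252 ways.
The remaining 5 must be deranged: !5 = 44.
Total: 252 × 44 = 11088.

11088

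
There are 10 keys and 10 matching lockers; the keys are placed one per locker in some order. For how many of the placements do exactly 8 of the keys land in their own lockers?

45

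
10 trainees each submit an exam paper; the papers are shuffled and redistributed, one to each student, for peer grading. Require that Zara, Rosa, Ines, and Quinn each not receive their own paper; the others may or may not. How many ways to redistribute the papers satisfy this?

2399760

Let A_j be the event that the j-th constrained one is fixed. By inclusion-exclusion over the 4 events:
Σ_{j=0}^{4} (-1)^j C(4,j)(10-j)!
= C(4,0)·10! - C(4,1)·9! + C(4,2)·8! - C(4,3)·7! + C(4,4)·6!
= 3628800 - 1451520 + 241920 - 20160 + 720
= 2399760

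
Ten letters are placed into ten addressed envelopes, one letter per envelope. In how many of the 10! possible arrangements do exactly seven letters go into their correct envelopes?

240

Pick the 7 fixed positions: C(10,7) = 120 ways.
The other 3 form a derangement: !3 = 2.
Total: 120 × 2 = 240.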